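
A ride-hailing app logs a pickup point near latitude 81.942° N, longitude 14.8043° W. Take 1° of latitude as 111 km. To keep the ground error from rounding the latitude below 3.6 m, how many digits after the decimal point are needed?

5 decimal places

One degree of latitude covers 111000 m.
N decimal places → at most half a unit in the last place, 0.5 × 10⁻ᴺ° = 111000/2 × 10⁻ᴺ m.
Setting 55500 × 10⁻ᴺ ≤ 3.6 gives 10ᴺ ≥ 1.542e+04, i.e. N ≥ 4.19.
So 5 decimal places suffice (0.555 m); 4 would allow up to 5.55 m.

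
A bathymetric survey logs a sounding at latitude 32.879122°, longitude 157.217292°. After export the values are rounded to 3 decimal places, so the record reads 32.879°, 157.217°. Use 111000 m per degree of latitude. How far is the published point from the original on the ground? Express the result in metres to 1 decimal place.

30.4 metres

The latitude changed by +0.000122° and the longitude by +0.000292°.
North–south shift: 0.000122 × 111000 = 13.542 m.
East–west at this latitude: 0.000292° × 111000 × cos 32.879° ≈ 0.000292 × 93219.9 = 27.2202 m.
Hypotenuse of the two orthogonal shifts: √(13.542² + 27.2202²) = 30.4027 m.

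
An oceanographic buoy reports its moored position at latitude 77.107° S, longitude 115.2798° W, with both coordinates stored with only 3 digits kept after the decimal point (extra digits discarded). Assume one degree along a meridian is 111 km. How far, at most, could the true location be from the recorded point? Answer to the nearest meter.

Truncating at 3 decimal places can drop up to a full unit in the last place, so each coordinate may be off by as much as 0.001°.
North–south component: 0.001° × 111000 = 111 m.
E–W at 77.107°: 0.001° × 111000 × cos 77.107° = 0.001 × 111000 × 0.2231 ≈ 24.7675 m.
Worst case both components are at the extreme and orthogonal: √(111² + 24.7675²) ≈ 113.73 m.

114 meters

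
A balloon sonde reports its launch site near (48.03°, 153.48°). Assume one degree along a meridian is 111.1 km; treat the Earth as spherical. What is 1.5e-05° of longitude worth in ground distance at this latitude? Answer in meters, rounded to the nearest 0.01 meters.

1.5e-05° of longitude at 48.03° is 1.5e-05 × 111100 × cos 48.03° ≈ 1.5e-05 × 74297.2 = 1.11446 m.

1.11 meters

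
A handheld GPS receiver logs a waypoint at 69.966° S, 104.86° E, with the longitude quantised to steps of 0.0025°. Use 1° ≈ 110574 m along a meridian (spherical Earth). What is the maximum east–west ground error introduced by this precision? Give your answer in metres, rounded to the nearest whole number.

47 metres

With a 0.0025° grid the true value lies within half a step, ±0.0025°/2 = ±0.00125°, of the stored one.
Parallels shrink by cos φ, so at 69.966° a degree of longitude is 110574 × 0.3426 ≈ 37880.2 m.
East–west error: 0.00125° × 37880.2 m/° ≈ 47.3502 m.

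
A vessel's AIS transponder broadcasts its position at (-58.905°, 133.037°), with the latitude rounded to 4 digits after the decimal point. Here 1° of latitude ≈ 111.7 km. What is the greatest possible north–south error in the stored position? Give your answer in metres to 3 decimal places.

Rounding to 4 decimal places leaves the latitude within ±5e-05° of the true value.
North–south distance: 5e-05° × 111700 m/° = 5.585 m.

5.585 metres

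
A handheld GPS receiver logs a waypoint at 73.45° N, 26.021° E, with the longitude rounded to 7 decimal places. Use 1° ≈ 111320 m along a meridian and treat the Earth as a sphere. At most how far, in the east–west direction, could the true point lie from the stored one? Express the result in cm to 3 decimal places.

0.159 cm

Rounding to 7 decimal places leaves the longitude within ±5e-08° of the true value.
Parallels shrink by cos φ, so at 73.45° a degree of longitude is 111320 × 0.2849 ≈ 31709.7 m.
East–west error: 5e-08° × 31709.7 m/° ≈ 0.00158549 m.
That is 0.00158549 m = 0.15855 cm.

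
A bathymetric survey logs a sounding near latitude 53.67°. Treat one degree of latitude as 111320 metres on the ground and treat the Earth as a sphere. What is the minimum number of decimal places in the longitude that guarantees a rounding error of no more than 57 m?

3

At 53.67° one degree of longitude covers 111320 × cos 53.67° ≈ 111320 × 0.5924 ≈ 65949.9 m.
N decimal places → at most half a unit in the last place, 0.5 × 10⁻ᴺ° = 65949.9/2 × 10⁻ᴺ m.
Setting 32974.9 × 10⁻ᴺ ≤ 57 gives 10ᴺ ≥ 578.5, i.e. N ≥ 2.76.
At 2 places the error can reach 330 m, but 3 places keeps it to 33 m.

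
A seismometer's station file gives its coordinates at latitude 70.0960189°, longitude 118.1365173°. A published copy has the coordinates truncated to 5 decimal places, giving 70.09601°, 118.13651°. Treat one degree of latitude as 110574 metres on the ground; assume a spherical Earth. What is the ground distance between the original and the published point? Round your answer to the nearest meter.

The latitude changed by +0.0000089° and the longitude by +0.0000073°.
North–south shift: 0.0000089 × 110574 = 0.984109 m.
E–W at 70.096°: 0.0000073° × 110574 × cos 70.096° = 0.0000073 × 110574 × 0.3404 ≈ 0.274804 m.
Distance: √(0.984109² + 0.274804²) ≈ 1.02176 m.

1 meters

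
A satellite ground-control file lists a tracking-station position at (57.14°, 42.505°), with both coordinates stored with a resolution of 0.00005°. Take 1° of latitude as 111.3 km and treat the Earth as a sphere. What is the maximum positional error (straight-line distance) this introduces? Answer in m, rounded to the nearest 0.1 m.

With a 0.00005° grid the true value lies within half a step, ±0.00005°/2 = ±2.5e-05°, of the stored one.
N–S: 2.5e-05° × 111300 m/° = 2.7825 m.
Longitude error → 2.5e-05 × 111300 × cos 57.14° = 2.5e-05 × 111300 × 0.5426 ≈ 1.50975 m.
Combining orthogonally: (2.7825² + 1.50975²)^½ ≈ 3.1657 m.

3.2 m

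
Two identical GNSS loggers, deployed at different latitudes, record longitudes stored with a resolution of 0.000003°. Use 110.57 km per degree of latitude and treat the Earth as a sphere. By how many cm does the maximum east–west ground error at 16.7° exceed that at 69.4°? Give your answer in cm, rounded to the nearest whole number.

10 cm

With a 0.000003° grid the true value lies within half a step, ±0.000003°/2 = ±1.5e-06°, of the stored one.
At 16.7°: 1.5e-06° × 110570 × cos 16.7° = 1.5e-06 × 110570 × 0.9578 ≈ 0.15886 m.
At 69.4°: 1.5e-06° × 110570 × cos 69.4° = 1.5e-06 × 110570 × 0.3518 ≈ 0.058355 m.
So the lower-latitude error exceeds the higher by 0.15886 − 0.058355 = 0.1005 m.
That is 0.100505 m = 10.05 cm.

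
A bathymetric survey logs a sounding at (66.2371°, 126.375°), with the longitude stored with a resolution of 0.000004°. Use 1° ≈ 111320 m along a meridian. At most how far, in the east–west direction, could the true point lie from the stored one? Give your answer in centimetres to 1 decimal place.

With a 0.000004° grid the true value lies within half a step, ±0.000004°/2 = ±2e-06°, of the stored one.
At latitude 66.2371° a degree of longitude spans 111320 m × cos 66.2371° = 111320 × 0.4030 ≈ 44856.7 m.
So at most 2e-06° × 44856.7 ≈ 0.0897134 m east–west.
That is 0.0897134 m = 8.9713 cm.

9.0 centimetres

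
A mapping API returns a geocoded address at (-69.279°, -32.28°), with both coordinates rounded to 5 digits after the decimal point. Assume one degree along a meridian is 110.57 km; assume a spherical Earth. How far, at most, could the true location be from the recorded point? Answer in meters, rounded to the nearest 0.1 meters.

Rounding to 5 decimal places leaves each coordinate within ±5e-06° of the true value.
Latitude error → 5e-06 × 110570 = 0.55285 m along the meridian.
East–west component at 69.279°: 5e-06° × 110570 × cos 69.279° ≈ 5e-06 × 39121.6 ≈ 0.195608 m.
The two errors are perpendicular, so the maximum displacement is √(0.55285² + 0.195608²) ≈ 0.586435 m.

0.6 meters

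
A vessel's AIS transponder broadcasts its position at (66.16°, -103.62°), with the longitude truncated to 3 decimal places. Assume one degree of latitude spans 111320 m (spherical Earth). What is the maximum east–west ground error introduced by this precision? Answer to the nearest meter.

45 meters

Truncating at 3 decimal places can drop up to a full unit in the last place, so the longitude may be off by as much as 0.001°.
At latitude 66.16° a degree of longitude spans 111320 m × cos 66.16° = 111320 × 0.4042 ≈ 44993.8 m.
East–west error: 0.001° × 44993.8 m/° ≈ 44.9938 m.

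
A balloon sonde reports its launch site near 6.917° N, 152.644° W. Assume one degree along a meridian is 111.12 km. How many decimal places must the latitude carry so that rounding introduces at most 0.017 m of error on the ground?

One degree of latitude covers 111120 m.
With N decimal places the half-ulp bound is 0.5·10⁻ᴺ°, or 0.5·10⁻ᴺ × 111120 m on the ground.
Need 0.5 × 111120 × 10⁻ᴺ ≤ 0.017 → 10⁻ᴺ ≤ 3.060e-07, so N ≥ 6.51.
So 7 decimal places suffice (0.00556 m); 6 would allow up to 0.0556 m.

7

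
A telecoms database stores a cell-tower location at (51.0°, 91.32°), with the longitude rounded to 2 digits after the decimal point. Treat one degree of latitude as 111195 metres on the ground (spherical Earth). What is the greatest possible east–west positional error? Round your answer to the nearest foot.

Rounding to 2 decimal places leaves the longitude within ±0.005° of the true value.
One degree of longitude at 51° is 111195 × cos 51° ≈ 111195 × 0.6293 = 69977.3 m.
So at most 0.005° × 69977.3 ≈ 349.886 m east–west.
Converting: 349.886 m × 3.2808 ft/m ≈ 1147.9 ft.

1148 feet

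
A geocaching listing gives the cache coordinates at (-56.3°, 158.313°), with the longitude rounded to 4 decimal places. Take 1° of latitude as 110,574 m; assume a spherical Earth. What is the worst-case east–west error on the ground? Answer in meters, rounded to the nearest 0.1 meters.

3.1 meters

Rounding to 4 decimal places leaves the longitude within ±5e-05° of the true value.
At latitude 56.3° a degree of longitude spans 110574 m × cos 56.3° = 110574 × 0.5548 ≈ 61351.4 m.
Maximum E–W displacement: 5e-05 × 61351.4 = 3.06757 m.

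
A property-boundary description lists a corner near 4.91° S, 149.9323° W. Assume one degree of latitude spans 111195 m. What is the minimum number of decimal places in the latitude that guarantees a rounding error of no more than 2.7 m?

5

One degree of latitude covers 111195 m.
With N decimal places the half-ulp bound is 0.5·10⁻ᴺ°, or 0.5·10⁻ᴺ × 111195 m on the ground.
Setting 55597.5 × 10⁻ᴺ ≤ 2.7 gives 10ᴺ ≥ 2.059e+04, i.e. N ≥ 4.31.
N = 4 would give 5.56 m (too coarse); N = 5 gives 0.556 m ≤ 2.7 m.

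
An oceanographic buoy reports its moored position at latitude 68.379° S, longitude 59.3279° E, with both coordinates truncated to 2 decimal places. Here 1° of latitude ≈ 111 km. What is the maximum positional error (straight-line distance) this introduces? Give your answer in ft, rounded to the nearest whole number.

3881 ft

Truncating at 2 decimal places can drop up to a full unit in the last place, so each coordinate may be off by as much as 0.01°.
North–south component: 0.01° × 111000 = 1110 m.
East–west component at 68.379°: 0.01° × 111000 × cos 68.379° ≈ 0.01 × 40899.6 ≈ 408.996 m.
Combining orthogonally: (1110² + 408.996²)^½ ≈ 1182.95 m.
In feet: 1182.95 m ÷ 0.3048 ≈ 3881.1 ft.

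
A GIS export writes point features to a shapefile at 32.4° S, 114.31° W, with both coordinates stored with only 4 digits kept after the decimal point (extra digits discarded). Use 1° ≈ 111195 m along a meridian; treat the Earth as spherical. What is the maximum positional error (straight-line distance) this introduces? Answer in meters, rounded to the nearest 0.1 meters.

Truncating at 4 decimal places can drop up to a full unit in the last place, so each coordinate may be off by as much as 0.0001°.
Latitude error → 0.0001 × 111195 = 11.1195 m along the meridian.
East–west component at 32.4°: 0.0001° × 111195 × cos 32.4° ≈ 0.0001 × 93885 ≈ 9.3885 m.
Combining orthogonally: (11.1195² + 9.3885²)^½ ≈ 14.5529 m.

14.6 meters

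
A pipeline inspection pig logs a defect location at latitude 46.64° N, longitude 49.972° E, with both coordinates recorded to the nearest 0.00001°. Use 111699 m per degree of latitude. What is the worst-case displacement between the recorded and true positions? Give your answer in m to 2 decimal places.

Rounding to 5 decimal places leaves each coordinate within ±5e-06° of the true value.
North–south component: 5e-06° × 111699 = 0.558495 m.
East–west component at 46.64°: 5e-06° × 111699 × cos 46.64° ≈ 5e-06 × 76690.3 ≈ 0.383452 m.
The two errors are perpendicular, so the maximum displacement is √(0.558495² + 0.383452²) ≈ 0.67746 m.

0.68 m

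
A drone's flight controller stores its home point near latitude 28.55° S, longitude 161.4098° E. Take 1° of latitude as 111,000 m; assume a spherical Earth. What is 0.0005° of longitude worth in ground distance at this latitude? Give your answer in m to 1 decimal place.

48.8 m

At 28.55° a degree of longitude is 111000 × cos 28.55° ≈ 97502.4 m, so 0.0005° corresponds to 48.7512 m.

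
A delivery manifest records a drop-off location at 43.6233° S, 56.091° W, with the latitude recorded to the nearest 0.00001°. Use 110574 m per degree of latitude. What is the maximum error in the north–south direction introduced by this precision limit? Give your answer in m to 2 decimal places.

0.55 m

Rounding to 5 decimal places leaves the latitude within ±5e-06° of the true value.
Along the meridian that is 5e-06° × 110574 m/° = 0.55287 m.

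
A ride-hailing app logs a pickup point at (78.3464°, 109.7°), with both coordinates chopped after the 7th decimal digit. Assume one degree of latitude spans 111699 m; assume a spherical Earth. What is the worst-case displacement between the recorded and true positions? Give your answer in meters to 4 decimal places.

0.0114 meters

Truncating at 7 decimal places can drop up to a full unit in the last place, so each coordinate may be off by as much as 1e-07°.
North–south component: 1e-07° × 111699 = 0.0111699 m.
E–W at 78.3464°: 1e-07° × 111699 × cos 78.3464° = 1e-07 × 111699 × 0.2020 ≈ 0.00225626 m.
Worst case both components are at the extreme and orthogonal: √(0.0111699² + 0.00225626²) ≈ 0.0113955 m.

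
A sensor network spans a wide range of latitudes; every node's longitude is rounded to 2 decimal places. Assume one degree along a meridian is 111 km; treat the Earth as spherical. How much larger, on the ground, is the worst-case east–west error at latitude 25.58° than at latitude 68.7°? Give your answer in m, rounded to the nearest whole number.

299 m

Rounding to 2 decimal places leaves the longitude within ±0.005° of the true value.
Error at 25.58° = 0.005° × 111000 × cos 25.58° ≈ 555 × 0.9020 = 500.6 m.
At 68.7°: 0.005° × 111000 × cos 68.7° = 0.005 × 111000 × 0.3633 ≈ 201.6 m.
So the lower-latitude error exceeds the higher by 500.6 − 201.6 = 299 m.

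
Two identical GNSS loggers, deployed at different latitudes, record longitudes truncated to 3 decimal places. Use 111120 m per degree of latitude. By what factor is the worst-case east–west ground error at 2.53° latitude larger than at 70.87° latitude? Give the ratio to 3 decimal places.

Truncating at 3 decimal places can drop up to a full unit in the last place, so the longitude may be off by as much as 0.001°.
At 2.53°: 0.001° × 111120 × cos 2.53° = 0.001 × 111120 × 0.9990 ≈ 111.01 m.
At 70.87°: 0.001° × 111120 × cos 70.87° = 0.001 × 111120 × 0.3277 ≈ 36.415 m.
Ratio: 111.01 / 36.415 = cos 2.53° / cos 70.87° ≈ 3.0485.

3.048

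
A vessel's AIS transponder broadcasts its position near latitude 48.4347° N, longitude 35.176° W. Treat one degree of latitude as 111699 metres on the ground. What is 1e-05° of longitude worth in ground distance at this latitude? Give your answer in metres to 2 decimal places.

1e-05° of longitude at 48.4347° is 1e-05 × 111699 × cos 48.4347° ≈ 1e-05 × 74109.3 = 0.741093 m.

0.74 metres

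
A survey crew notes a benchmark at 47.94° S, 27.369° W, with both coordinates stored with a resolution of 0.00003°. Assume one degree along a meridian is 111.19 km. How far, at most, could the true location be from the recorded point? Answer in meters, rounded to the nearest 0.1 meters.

With a 0.00003° grid the true value lies within half a step, ±0.00003°/2 = ±1.5e-05°, of the stored one.
Latitude error → 1.5e-05 × 111190 = 1.66785 m along the meridian.
Longitude error → 1.5e-05 × 111190 × cos 47.94° = 1.5e-05 × 111190 × 0.6699 ≈ 1.11731 m.
Worst case both components are at the extreme and orthogonal: √(1.66785² + 1.11731²) ≈ 2.00751 m.

2.0 meters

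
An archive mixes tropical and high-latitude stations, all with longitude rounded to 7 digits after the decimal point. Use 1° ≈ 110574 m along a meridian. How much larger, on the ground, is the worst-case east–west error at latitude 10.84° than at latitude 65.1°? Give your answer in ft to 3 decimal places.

0.010 ft

Rounding to 7 decimal places leaves the longitude within ±5e-08° of the true value.
At 10.84°: 5e-08° × 110574 × cos 10.84° = 5e-08 × 110574 × 0.9822 ≈ 0.00543 m.
Error at 65.1° = 5e-08° × 110574 × cos 65.1° ≈ 0.0055287 × 0.4210 = 0.0023278 m.
Difference: 0.00543 − 0.0023278 = 0.0031023 m.
In feet: 0.00310227 m ÷ 0.3048 ≈ 0.010178 ft.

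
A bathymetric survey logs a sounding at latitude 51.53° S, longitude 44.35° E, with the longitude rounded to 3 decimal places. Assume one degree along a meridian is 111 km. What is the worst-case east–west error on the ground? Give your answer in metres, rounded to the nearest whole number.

35 metres

Rounding to 3 decimal places leaves the longitude within ±0.0005° of the true value.
At latitude 51.53° a degree of longitude spans 111000 m × cos 51.53° = 111000 × 0.6221 ≈ 69053.6 m.
So at most 0.0005° × 69053.6 ≈ 34.5268 m east–west.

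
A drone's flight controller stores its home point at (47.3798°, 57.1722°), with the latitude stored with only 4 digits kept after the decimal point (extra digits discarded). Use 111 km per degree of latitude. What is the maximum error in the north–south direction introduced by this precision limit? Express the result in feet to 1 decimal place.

Truncating at 4 decimal places can drop up to a full unit in the last place, so the latitude may be off by as much as 0.0001°.
Along the meridian that is 0.0001° × 111000 m/° = 11.1 m.
In feet: 11.1 m ÷ 0.3048 ≈ 36.417 ft.

36.4 feet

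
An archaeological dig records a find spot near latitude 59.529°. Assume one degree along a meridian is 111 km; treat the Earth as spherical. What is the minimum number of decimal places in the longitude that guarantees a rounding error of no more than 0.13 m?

6

At 59.529° one degree of longitude covers 111000 × cos 59.529° ≈ 111000 × 0.5071 ≈ 56288.3 m.
With N decimal places the half-ulp bound is 0.5·10⁻ᴺ°, or 0.5·10⁻ᴺ × 56288.3 m on the ground.
Need 0.5 × 56288.3 × 10⁻ᴺ ≤ 0.13 → 10⁻ᴺ ≤ 4.619e-06, so N ≥ 5.34.
At 5 places the error can reach 0.281 m, but 6 places keeps it to 0.0281 m.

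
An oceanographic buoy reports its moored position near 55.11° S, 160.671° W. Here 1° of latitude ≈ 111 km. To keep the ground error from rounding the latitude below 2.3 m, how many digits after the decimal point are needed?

One degree of latitude covers 111000 m.
With N decimal places the half-ulp bound is 0.5·10⁻ᴺ°, or 0.5·10⁻ᴺ × 111000 m on the ground.
Setting 55500 × 10⁻ᴺ ≤ 2.3 gives 10ᴺ ≥ 2.413e+04, i.e. N ≥ 4.38.
So 5 decimal places suffice (0.555 m); 4 would allow up to 5.55 m.

5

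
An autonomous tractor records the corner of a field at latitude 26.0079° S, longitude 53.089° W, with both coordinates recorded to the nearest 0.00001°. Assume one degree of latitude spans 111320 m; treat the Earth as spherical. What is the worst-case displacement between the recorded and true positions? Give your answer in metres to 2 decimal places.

Rounding to 5 decimal places leaves each coordinate within ±5e-06° of the true value.
N–S: 5e-06° × 111320 m/° = 0.5566 m.
E–W at 26.0079°: 5e-06° × 111320 × cos 26.0079° = 5e-06 × 111320 × 0.8987 ≈ 0.500235 m.
Worst case both components are at the extreme and orthogonal: √(0.5566² + 0.500235²) ≈ 0.748357 m.

0.75 metres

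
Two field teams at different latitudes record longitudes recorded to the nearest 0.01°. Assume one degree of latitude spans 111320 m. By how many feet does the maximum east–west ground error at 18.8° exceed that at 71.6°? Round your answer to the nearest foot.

1152 feet

Rounding to 2 decimal places leaves the longitude within ±0.005° of the true value.
At 18.8°: 0.005° × 111320 × cos 18.8° = 0.005 × 111320 × 0.9466 ≈ 526.9 m.
Error at 71.6° = 0.005° × 111320 × cos 71.6° ≈ 556.6 × 0.3156 = 175.69 m.
Difference: 526.9 − 175.69 = 351.21 m.
In feet: 351.215 m ÷ 0.3048 ≈ 1152.3 ft.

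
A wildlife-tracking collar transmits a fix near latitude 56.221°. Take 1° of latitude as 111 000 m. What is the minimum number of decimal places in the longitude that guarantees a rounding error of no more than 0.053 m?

6

At 56.221° one degree of longitude covers 111000 × cos 56.221° ≈ 111000 × 0.5560 ≈ 61715 m.
With N decimal places the half-ulp bound is 0.5·10⁻ᴺ°, or 0.5·10⁻ᴺ × 61715 m on the ground.
Setting 30857.5 × 10⁻ᴺ ≤ 0.053 gives 10ᴺ ≥ 5.822e+05, i.e. N ≥ 5.77.
N = 5 would give 0.309 m (too coarse); N = 6 gives 0.0309 m ≤ 0.053 m.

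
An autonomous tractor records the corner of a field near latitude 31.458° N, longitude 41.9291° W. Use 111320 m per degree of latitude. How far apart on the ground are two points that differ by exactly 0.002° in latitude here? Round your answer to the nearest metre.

223 metres

Along a meridian 0.002° is 0.002 × 111320 = 222.64 m.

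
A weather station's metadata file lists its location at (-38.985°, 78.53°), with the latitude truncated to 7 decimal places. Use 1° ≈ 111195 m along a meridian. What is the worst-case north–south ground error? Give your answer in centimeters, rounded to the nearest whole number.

Truncating at 7 decimal places can drop up to a full unit in the last place, so the latitude may be off by as much as 1e-07°.
North–south distance: 1e-07° × 111195 m/° = 0.0111195 m.
That is 0.0111195 m = 1.1119 cm.

1 centimeters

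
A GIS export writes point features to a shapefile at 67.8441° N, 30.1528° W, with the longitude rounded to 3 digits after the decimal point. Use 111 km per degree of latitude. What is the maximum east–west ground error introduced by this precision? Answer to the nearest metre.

21 metres

Rounding to 3 decimal places leaves the longitude within ±0.0005° of the true value.
One degree of longitude at 67.8441° is 111000 × cos 67.8441° ≈ 111000 × 0.3771 = 41861.2 m.
So at most 0.0005° × 41861.2 ≈ 20.9306 m east–west.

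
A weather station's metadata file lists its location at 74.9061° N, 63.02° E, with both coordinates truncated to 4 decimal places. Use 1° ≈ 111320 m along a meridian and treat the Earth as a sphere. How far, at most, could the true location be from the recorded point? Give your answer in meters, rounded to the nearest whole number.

12 meters

Truncating at 4 decimal places can drop up to a full unit in the last place, so each coordinate may be off by as much as 0.0001°.
North–south component: 0.0001° × 111320 = 11.132 m.
East–west component at 74.9061°: 0.0001° × 111320 × cos 74.9061° ≈ 0.0001 × 28987.9 ≈ 2.89879 m.
Worst case both components are at the extreme and orthogonal: √(11.132² + 2.89879²) ≈ 11.5032 m.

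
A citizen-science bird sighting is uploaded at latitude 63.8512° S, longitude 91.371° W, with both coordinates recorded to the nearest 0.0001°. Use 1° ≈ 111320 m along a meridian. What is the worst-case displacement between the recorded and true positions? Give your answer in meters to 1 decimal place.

Rounding to 4 decimal places leaves each coordinate within ±5e-05° of the true value.
N–S: 5e-05° × 111320 m/° = 5.566 m.
Longitude error → 5e-05 × 111320 × cos 63.8512° = 5e-05 × 111320 × 0.4407 ≈ 2.45296 m.
Combining orthogonally: (5.566² + 2.45296²)^½ ≈ 6.08255 m.

6.1 meters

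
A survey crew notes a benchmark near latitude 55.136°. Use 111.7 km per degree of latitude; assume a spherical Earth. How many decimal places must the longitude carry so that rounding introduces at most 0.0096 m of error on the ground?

At 55.136° one degree of longitude covers 111700 × cos 55.136° ≈ 111700 × 0.5716 ≈ 63851.1 m.
N decimal places → at most half a unit in the last place, 0.5 × 10⁻ᴺ° = 63851.1/2 × 10⁻ᴺ m.
Setting 31925.6 × 10⁻ᴺ ≤ 0.0096 gives 10ᴺ ≥ 3.326e+06, i.e. N ≥ 6.52.
At 6 places the error can reach 0.0319 m, but 7 places keeps it to 0.00319 m.

7 decimal places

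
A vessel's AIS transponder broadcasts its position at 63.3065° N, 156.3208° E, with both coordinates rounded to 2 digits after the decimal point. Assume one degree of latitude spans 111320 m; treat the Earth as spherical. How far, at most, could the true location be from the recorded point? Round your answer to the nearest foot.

Rounding to 2 decimal places leaves each coordinate within ±0.005° of the true value.
N–S: 0.005° × 111320 m/° = 556.6 m.
Longitude error → 0.005 × 111320 × cos 63.3065° = 0.005 × 111320 × 0.4492 ≈ 250.035 m.
Worst case both components are at the extreme and orthogonal: √(556.6² + 250.035²) ≈ 610.181 m.
In feet: 610.181 m ÷ 0.3048 ≈ 2001.9 ft.

2002 feet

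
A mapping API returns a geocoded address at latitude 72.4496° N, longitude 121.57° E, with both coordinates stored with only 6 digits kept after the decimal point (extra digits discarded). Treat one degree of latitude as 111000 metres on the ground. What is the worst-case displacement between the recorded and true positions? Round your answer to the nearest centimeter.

12 centimeters

Truncating at 6 decimal places can drop up to a full unit in the last place, so each coordinate may be off by as much as 1e-06°.
North–south component: 1e-06° × 111000 = 0.111 m.
Longitude error → 1e-06 × 111000 × cos 72.4496° = 1e-06 × 111000 × 0.3015 ≈ 0.0334715 m.
Combining orthogonally: (0.111² + 0.0334715²)^½ ≈ 0.115937 m.
That is 0.115937 m = 11.594 cm.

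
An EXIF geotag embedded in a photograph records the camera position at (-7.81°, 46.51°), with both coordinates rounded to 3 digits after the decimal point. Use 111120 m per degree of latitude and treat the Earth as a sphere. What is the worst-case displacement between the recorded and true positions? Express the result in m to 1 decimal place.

78.2 m

Rounding to 3 decimal places leaves each coordinate within ±0.0005° of the true value.
Latitude error → 0.0005 × 111120 = 55.56 m along the meridian.
East–west component at 7.81°: 0.0005° × 111120 × cos 7.81° ≈ 0.0005 × 110089 ≈ 55.0446 m.
The two errors are perpendicular, so the maximum displacement is √(55.56² + 55.0446²) ≈ 78.2101 m.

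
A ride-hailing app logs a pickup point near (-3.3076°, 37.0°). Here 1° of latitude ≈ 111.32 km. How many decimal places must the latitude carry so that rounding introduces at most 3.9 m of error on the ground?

5 decimal places

One degree of latitude covers 111320 m.
N decimal places → at most half a unit in the last place, 0.5 × 10⁻ᴺ° = 111320/2 × 10⁻ᴺ m.
Setting 55660 × 10⁻ᴺ ≤ 3.9 gives 10ᴺ ≥ 1.427e+04, i.e. N ≥ 4.15.
At 4 places the error can reach 5.57 m, but 5 places keeps it to 0.557 m.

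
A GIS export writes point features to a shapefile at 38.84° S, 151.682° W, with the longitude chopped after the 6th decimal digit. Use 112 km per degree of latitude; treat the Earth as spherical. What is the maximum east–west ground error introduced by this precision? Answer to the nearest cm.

9 cm

Truncating at 6 decimal places can drop up to a full unit in the last place, so the longitude may be off by as much as 1e-06°.
Parallels shrink by cos φ, so at 38.84° a degree of longitude is 112000 × 0.7789 ≈ 87236.8 m.
Maximum E–W displacement: 1e-06 × 87236.8 = 0.0872368 m.
That is 0.0872368 m = 8.7237 cm.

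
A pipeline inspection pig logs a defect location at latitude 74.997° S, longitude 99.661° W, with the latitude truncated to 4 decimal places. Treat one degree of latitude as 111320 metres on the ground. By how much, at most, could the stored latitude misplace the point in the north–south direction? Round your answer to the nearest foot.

Truncating at 4 decimal places can drop up to a full unit in the last place, so the latitude may be off by as much as 0.0001°.
North–south distance: 0.0001° × 111320 m/° = 11.132 m.
Converting: 11.132 m × 3.2808 ft/m ≈ 36.522 ft.

37 feet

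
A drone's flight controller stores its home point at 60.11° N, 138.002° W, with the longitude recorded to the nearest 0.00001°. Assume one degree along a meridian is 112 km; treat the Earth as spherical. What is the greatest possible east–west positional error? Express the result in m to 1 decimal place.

Rounding to 5 decimal places leaves the longitude within ±5e-06° of the true value.
At latitude 60.11° a degree of longitude spans 112000 m × cos 60.11° = 112000 × 0.4983 ≈ 55813.7 m.
Maximum E–W displacement: 5e-06 × 55813.7 = 0.279068 m.

0.3 m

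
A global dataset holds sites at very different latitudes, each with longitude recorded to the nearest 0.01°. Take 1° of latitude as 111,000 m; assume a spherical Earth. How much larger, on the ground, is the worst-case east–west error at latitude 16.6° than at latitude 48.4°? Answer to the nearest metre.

Rounding to 2 decimal places leaves the longitude within ±0.005° of the true value.
At 16.6°: 0.005° × 111000 × cos 16.6° = 0.005 × 111000 × 0.9583 ≈ 531.87 m.
Error at 48.4° = 0.005° × 111000 × cos 48.4° ≈ 555 × 0.6639 = 368.48 m.
Difference: 531.87 − 368.48 = 163.39 m.

163 metres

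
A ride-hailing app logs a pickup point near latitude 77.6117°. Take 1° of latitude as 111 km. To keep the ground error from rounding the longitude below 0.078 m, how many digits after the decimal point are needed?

6 decimal places

At 77.6117° one degree of longitude covers 111000 × cos 77.6117° ≈ 111000 × 0.2145 ≈ 23813.5 m.
Rounding to N decimal places gives at most 0.5 × 10⁻ᴺ degrees of error, i.e. 0.5 × 10⁻ᴺ × 23813.5 m.
Setting 11906.7 × 10⁻ᴺ ≤ 0.078 gives 10ᴺ ≥ 1.527e+05, i.e. N ≥ 5.18.
N = 5 would give 0.119 m (too coarse); N = 6 gives 0.0119 m ≤ 0.078 m.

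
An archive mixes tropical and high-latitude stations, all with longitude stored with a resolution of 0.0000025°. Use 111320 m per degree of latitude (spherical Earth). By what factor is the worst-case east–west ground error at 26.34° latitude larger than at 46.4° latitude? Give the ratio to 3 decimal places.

With a 0.0000025° grid the true value lies within half a step, ±0.0000025°/2 = ±1.25e-06°, of the stored one.
Error at 26.34° = 1.25e-06° × 111320 × cos 26.34° ≈ 0.13915 × 0.8962 = 0.1247 m.
At 46.4°: 1.25e-06° × 111320 × cos 46.4° = 1.25e-06 × 111320 × 0.6896 ≈ 0.095961 m.
The ratio reduces to cos 26.34° / cos 46.4° = 0.8962/0.6896 ≈ 1.2995.

1.300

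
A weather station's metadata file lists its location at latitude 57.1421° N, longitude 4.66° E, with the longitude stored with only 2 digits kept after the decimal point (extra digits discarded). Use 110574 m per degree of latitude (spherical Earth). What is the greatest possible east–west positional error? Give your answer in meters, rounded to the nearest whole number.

Truncating at 2 decimal places can drop up to a full unit in the last place, so the longitude may be off by as much as 0.01°.
Parallels shrink by cos φ, so at 57.1421° a degree of longitude is 110574 × 0.5426 ≈ 59992.7 m.
East–west error: 0.01° × 59992.7 m/° ≈ 599.927 m.

600 meters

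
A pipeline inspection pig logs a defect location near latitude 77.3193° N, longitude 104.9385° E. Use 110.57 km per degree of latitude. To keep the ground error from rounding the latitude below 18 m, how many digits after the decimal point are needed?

One degree of latitude covers 110570 m.
With N decimal places the half-ulp bound is 0.5·10⁻ᴺ°, or 0.5·10⁻ᴺ × 110570 m on the ground.
Need 0.5 × 110570 × 10⁻ᴺ ≤ 18 → 10⁻ᴺ ≤ 3.256e-04, so N ≥ 3.49.
So 4 decimal places suffice (5.53 m); 3 would allow up to 55.3 m.

4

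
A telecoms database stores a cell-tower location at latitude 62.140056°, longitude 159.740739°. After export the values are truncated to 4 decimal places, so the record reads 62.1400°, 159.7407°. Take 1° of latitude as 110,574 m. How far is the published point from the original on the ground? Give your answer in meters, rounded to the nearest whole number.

The latitude changed by +0.000056° and the longitude by +0.000039°.
N–S: 0.000056° × 110574 m/° = 6.19214 m.
East–west at this latitude: 0.000039° × 110574 × cos 62.14° ≈ 0.000039 × 51672.6 = 2.01523 m.
Combined displacement = (6.19214² + 2.01523²)^½ ≈ 6.51182 m.

7 meters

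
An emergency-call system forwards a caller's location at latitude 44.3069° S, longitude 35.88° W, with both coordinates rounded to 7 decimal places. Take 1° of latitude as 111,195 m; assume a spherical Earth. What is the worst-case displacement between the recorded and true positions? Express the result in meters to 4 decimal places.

Rounding to 7 decimal places leaves each coordinate within ±5e-08° of the true value.
N–S: 5e-08° × 111195 m/° = 0.00555975 m.
Longitude error → 5e-08 × 111195 × cos 44.3069° = 5e-08 × 111195 × 0.7156 ≈ 0.00397861 m.
Combining orthogonally: (0.00555975² + 0.00397861²)^½ ≈ 0.00683667 m.

0.0068 meters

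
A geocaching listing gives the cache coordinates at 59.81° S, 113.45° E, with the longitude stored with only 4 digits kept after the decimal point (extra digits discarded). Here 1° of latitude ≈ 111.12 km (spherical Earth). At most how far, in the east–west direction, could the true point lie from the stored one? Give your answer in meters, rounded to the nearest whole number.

Truncating at 4 decimal places can drop up to a full unit in the last place, so the longitude may be off by as much as 0.0001°.
One degree of longitude at 59.81° is 111120 × cos 59.81° ≈ 111120 × 0.5029 = 55878.8 m.
So at most 0.0001° × 55878.8 ≈ 5.58788 m east–west.

6 meters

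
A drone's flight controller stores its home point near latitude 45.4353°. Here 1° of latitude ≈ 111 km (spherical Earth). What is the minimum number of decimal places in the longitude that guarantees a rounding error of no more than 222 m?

At 45.4353° one degree of longitude covers 111000 × cos 45.4353° ≈ 111000 × 0.7017 ≈ 77890.3 m.
N decimal places → at most half a unit in the last place, 0.5 × 10⁻ᴺ° = 77890.3/2 × 10⁻ᴺ m.
Need 0.5 × 77890.3 × 10⁻ᴺ ≤ 222 → 10⁻ᴺ ≤ 5.700e-03, so N ≥ 2.24.
So 3 decimal places suffice (38.9 m); 2 would allow up to 389 m.

3 decimal places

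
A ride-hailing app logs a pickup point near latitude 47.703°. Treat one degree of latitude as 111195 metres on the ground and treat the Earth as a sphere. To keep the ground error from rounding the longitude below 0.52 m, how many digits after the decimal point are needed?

5 decimal places

At 47.703° one degree of longitude covers 111195 × cos 47.703° ≈ 111195 × 0.6730 ≈ 74831.3 m.
Rounding to N decimal places gives at most 0.5 × 10⁻ᴺ degrees of error, i.e. 0.5 × 10⁻ᴺ × 74831.3 m.
Setting 37415.7 × 10⁻ᴺ ≤ 0.52 gives 10ᴺ ≥ 7.195e+04, i.e. N ≥ 4.86.
So 5 decimal places suffice (0.374 m); 4 would allow up to 3.74 m.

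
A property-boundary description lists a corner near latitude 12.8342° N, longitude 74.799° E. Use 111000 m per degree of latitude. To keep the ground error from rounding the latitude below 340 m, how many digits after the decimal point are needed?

3 decimal places

One degree of latitude covers 111000 m.
N decimal places → at most half a unit in the last place, 0.5 × 10⁻ᴺ° = 111000/2 × 10⁻ᴺ m.
Need 0.5 × 111000 × 10⁻ᴺ ≤ 340 → 10⁻ᴺ ≤ 6.126e-03, so N ≥ 2.21.
So 3 decimal places suffice (55.5 m); 2 would allow up to 555 m.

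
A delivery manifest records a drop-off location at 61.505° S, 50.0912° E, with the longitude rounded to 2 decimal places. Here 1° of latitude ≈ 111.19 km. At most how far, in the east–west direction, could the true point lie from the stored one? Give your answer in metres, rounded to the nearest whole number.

265 metres

Rounding to 2 decimal places leaves the longitude within ±0.005° of the true value.
At latitude 61.505° a degree of longitude spans 111190 m × cos 61.505° = 111190 × 0.4771 ≈ 53046.8 m.
Maximum E–W displacement: 0.005 × 53046.8 = 265.234 m.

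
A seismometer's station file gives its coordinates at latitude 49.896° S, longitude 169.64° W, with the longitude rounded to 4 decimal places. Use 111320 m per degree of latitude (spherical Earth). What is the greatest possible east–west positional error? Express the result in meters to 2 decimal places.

Rounding to 4 decimal places leaves the longitude within ±5e-05° of the true value.
At latitude 49.896° a degree of longitude spans 111320 m × cos 49.896° = 111320 × 0.6442 ≈ 71709.8 m.
So at most 5e-05° × 71709.8 ≈ 3.58549 m east–west.

3.59 meters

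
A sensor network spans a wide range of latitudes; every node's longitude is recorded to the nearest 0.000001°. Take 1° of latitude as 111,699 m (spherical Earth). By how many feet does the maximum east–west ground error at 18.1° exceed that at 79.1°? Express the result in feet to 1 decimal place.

0.1 feet

Rounding to 6 decimal places leaves the longitude within ±5e-07° of the true value.
Error at 18.1° = 5e-07° × 111699 × cos 18.1° ≈ 0.055849 × 0.9505 = 0.053086 m.
Error at 79.1° = 5e-07° × 111699 × cos 79.1° ≈ 0.055849 × 0.1891 = 0.010561 m.
Difference: 0.053086 − 0.010561 = 0.042525 m.
In feet: 0.0425249 m ÷ 0.3048 ≈ 0.13952 ft.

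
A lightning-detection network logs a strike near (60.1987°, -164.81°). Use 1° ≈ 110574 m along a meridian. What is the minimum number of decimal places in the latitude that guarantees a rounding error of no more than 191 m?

3 decimal places

One degree of latitude covers 110574 m.
N decimal places → at most half a unit in the last place, 0.5 × 10⁻ᴺ° = 110574/2 × 10⁻ᴺ m.
Setting 55287 × 10⁻ᴺ ≤ 191 gives 10ᴺ ≥ 289.5, i.e. N ≥ 2.46.
So 3 decimal places suffice (55.3 m); 2 would allow up to 553 m.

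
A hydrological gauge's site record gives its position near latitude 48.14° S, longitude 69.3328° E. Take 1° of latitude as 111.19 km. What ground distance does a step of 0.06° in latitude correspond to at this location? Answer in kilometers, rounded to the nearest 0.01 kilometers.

0.06° × 111190 m/° = 6671.4 m.
That is 6671.4 m = 6.6714 km.

6.67 kilometers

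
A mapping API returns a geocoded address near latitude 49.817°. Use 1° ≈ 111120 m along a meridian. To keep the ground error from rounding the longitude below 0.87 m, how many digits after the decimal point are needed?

5 decimal places

At 49.817° one degree of longitude covers 111120 × cos 49.817° ≈ 111120 × 0.6452 ≈ 71698.1 m.
N decimal places → at most half a unit in the last place, 0.5 × 10⁻ᴺ° = 71698.1/2 × 10⁻ᴺ m.
Setting 35849 × 10⁻ᴺ ≤ 0.87 gives 10ᴺ ≥ 4.121e+04, i.e. N ≥ 4.61.
So 5 decimal places suffice (0.358 m); 4 would allow up to 3.58 m.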